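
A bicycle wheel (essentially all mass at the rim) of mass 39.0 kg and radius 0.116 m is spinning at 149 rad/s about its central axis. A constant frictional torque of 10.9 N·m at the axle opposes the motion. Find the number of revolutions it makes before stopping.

≈ 85.1 revolutions

I = MR² = (39.0)(0.116)² = 0.5248 kg·m².
The net torque has magnitude 10.9 N·m, opposing ω.
|α| = τ/I = 10.90/0.5248 = 20.77 rad/s² (deceleration).
ω² = ω₀² − 2|α|θ with ω = 0 ⇒ θ = ω₀²/(2|α|) = 534.4 rad = 85.06 rev.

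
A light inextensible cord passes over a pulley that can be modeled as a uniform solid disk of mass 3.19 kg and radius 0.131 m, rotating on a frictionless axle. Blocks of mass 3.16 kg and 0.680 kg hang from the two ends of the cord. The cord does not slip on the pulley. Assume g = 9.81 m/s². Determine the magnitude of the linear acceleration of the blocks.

a ≈ 4.48 m/s²

I = ½MR² = (1/2)(3.19)(0.131)² = 0.02737 kg·m².
Heavier block: m₁g − T₁ = m₁a. Lighter block: T₂ − m₂g = m₂a.
Pulley: (T₁ − T₂)R = Iα = I(a/R), so T₁ − T₂ = (I/R²)a = (1/2)M_p a = 1.595·a.
Adding the three: (m₁ − m₂)g = (m₁ + m₂ + 1.595)a, so a = (3.16 − 0.680)(9.81)/(3.16 + 0.680 + 1.595) = 4.476 m/s².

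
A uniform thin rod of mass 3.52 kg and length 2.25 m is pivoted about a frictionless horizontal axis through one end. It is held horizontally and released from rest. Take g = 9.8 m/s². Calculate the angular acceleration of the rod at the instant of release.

About the pivot, I = (1/3)ML² = (1/3)(3.52)(2.25)² = 5.940 kg·m².
The weight acts at the center, a distance L/2 = 1.125 m from the pivot; τ = Mg(L/2) = 38.81 N·m.
α = τ/I = 38.81/5.940 = 6.533 rad/s².
(Equivalently α = (3g/(2L)) = 6.533 rad/s².)

α ≈ 6.53 rad/s²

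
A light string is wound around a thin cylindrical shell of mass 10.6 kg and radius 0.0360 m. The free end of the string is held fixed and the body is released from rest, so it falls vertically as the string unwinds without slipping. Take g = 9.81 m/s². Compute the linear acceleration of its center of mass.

Translation: Mg − T = Ma. Rotation about the center: TR = Iα with I = MR².
With a = αR: T = (I/R²)a = M a, so Mg = (1 + 1.000)Ma.
a = g/(1 + 1.000) = 9.81/2.000 = 4.905 m/s².

a ≈ 4.91 m/s²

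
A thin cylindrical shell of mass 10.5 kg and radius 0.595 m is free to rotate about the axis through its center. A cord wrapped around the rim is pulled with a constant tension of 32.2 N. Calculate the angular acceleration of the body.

I = MR² = (10.5)(0.595)² = 3.717 kg·m².
τ = F R = (32.2)(0.595) = 19.16 N·m.
Newton's second law for rotation, τ = Iα, gives α = τ/I = 19.16/3.717 = 5.154 rad/s².

α ≈ 5.15 rad/s²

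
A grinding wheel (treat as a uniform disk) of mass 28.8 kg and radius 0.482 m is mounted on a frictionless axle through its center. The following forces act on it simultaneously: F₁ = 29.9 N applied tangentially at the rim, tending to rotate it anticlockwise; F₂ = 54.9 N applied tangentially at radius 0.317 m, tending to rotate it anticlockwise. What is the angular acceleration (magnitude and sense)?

α ≈ 9.51 rad/s², anticlockwise

I = ½MR² = (1/2)(28.8)(0.482)² = 3.345 kg·m².
Taking anticlockwise as positive: τ₁ = +(29.9)(0.482) = +14.41 N·m; τ₂ = +(54.9)(0.317) = +17.40 N·m.
Net torque τ = 31.82 N·m.
α = τ/I = 31.82/3.345 = 9.510 rad/s².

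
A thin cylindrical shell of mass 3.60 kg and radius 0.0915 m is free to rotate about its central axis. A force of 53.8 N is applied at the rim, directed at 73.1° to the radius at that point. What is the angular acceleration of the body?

I = MR² = (3.60)(0.0915)² = 0.03014 kg·m².
Only the tangential component produces torque: τ = F R sinθ = (53.8)(0.0915) sin 73.1° = 4.710 N·m.
Newton's second law for rotation, τ = Iα, gives α = τ/I = 4.710/0.03014 = 156.3 rad/s².

α ≈ 156 rad/s²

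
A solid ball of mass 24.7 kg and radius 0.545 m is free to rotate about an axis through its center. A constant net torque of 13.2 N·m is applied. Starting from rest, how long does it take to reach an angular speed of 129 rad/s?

I = (2/5)MR² = (2/5)(24.7)(0.545)² = 2.935 kg·m².
α = τ/I = 13.2/2.935 = 4.498 rad/s².
ω = αt ⇒ t = ω/α = 129/4.498 = 28.68 s.

t ≈ 28.7 s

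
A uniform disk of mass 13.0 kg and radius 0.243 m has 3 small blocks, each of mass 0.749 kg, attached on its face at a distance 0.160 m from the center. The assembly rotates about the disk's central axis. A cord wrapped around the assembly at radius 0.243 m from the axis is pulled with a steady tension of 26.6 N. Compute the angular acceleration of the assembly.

I_disk = ½MR² = ½(13.0)(0.243)² = 0.3838 kg·m².
I_blocks = 3·m·r² = 3(0.749)(0.160)² = 0.05752 kg·m².
Total I = 0.4413 kg·m².
τ = F r = (26.6)(0.243) = 6.464 N·m.
α = τ/I = 6.464/0.4413 = 14.65 rad/s².

α ≈ 14.6 rad/s²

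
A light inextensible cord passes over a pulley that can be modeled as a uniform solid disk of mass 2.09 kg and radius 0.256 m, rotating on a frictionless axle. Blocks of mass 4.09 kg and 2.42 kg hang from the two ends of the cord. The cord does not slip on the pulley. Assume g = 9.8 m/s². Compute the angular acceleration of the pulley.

I = ½MR² = (1/2)(2.09)(0.256)² = 0.06849 kg·m².
Heavier block: m₁g − T₁ = m₁a. Lighter block: T₂ − m₂g = m₂a.
Pulley: (T₁ − T₂)R = Iα = I(a/R), so T₁ − T₂ = (I/R²)a = (1/2)M_p a = 1.045·a.
Adding the three: (m₁ − m₂)g = (m₁ + m₂ + 1.045)a, so a = (4.09 − 2.42)(9.8)/(4.09 + 2.42 + 1.045) = 2.166 m/s².
α = a/R = 2.166/0.256 = 8.462 rad/s².

α ≈ 8.46 rad/s²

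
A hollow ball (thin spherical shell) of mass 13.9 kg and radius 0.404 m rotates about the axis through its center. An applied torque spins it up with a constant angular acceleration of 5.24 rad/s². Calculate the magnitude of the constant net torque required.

τ ≈ 7.93 N·m

I = (2/3)MR² = (2/3)(13.9)(0.404)² = 1.512 kg·m².
τ = Iα = (1.512)(5.240) = 7.925 N·m.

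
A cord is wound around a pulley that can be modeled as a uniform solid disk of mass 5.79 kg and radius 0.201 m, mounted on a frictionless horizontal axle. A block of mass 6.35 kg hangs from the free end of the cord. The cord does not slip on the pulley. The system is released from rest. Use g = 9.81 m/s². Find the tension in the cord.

T ≈ 19.5 N

I = ½MR² = (1/2)(5.79)(0.201)² = 0.1170 kg·m².
Block: mg − T = ma. Pulley: TR = Iα. No-slip: a = αR, so T = (I/R²)a = 2.895·a.
Then mg = (m + 2.895)a, so a = (6.35)(9.81)/(6.35 + 2.895) = 6.738 m/s².
T = 2.895·a = 19.51 N.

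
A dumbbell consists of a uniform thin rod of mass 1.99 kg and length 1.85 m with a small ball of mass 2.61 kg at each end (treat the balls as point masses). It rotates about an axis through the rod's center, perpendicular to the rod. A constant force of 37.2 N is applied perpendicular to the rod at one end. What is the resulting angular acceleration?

I_rod = (1/12)ML² = (1/12)(1.99)(1.85)² = 0.5676 kg·m².
I_balls = 2·m·(L/2)² = 2(2.61)(0.9250)² = 4.466 kg·m².
Total I = 5.034 kg·m².
τ = F·(L/2) = (37.2)(0.925) = 34.41 N·m.
α = τ/I = 34.41/5.034 = 6.836 rad/s².

α ≈ 6.84 rad/s²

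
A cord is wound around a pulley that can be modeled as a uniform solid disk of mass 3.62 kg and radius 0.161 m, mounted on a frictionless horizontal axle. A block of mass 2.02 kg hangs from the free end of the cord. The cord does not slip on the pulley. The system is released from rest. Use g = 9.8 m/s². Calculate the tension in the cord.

T ≈ 9.36 N

I = ½MR² = (1/2)(3.62)(0.161)² = 0.04692 kg·m².
Block: mg − T = ma. Pulley: TR = Iα. No-slip: a = αR, so T = (I/R²)a = 1.810·a.
Then mg = (m + 1.810)a, so a = (2.02)(9.8)/(2.02 + 1.810) = 5.169 m/s².
T = 1.810·a = 9.355 N.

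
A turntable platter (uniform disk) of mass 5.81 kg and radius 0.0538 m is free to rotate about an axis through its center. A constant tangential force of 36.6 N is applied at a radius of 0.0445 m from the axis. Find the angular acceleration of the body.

I = ½MR² = (1/2)(5.81)(0.0538)² = 0.008408 kg·m².
τ = F·r = (36.6)(0.0445) = 1.629 N·m.
From τ = Iα: α = 1.629/0.008408 = 193.7 rad/s².

α ≈ 194 rad/s²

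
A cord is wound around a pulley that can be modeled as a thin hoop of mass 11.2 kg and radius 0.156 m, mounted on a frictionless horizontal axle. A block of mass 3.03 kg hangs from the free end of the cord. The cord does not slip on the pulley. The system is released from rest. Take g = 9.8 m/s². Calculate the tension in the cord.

T ≈ 23.4 N

I = MR² = (11.2)(0.156)² = 0.2726 kg·m².
Block: mg − T = ma. Pulley: TR = Iα. No-slip: a = αR, so T = (I/R²)a = 11.20·a.
Then mg = (m + 11.20)a, so a = (3.03)(9.8)/(3.03 + 11.20) = 2.087 m/s².
T = 11.20·a = 23.37 N.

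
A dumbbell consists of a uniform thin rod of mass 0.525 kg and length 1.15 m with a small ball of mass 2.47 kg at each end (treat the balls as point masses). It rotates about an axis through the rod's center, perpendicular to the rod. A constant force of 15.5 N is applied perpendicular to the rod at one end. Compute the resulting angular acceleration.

I_rod = (1/12)ML² = (1/12)(0.525)(1.15)² = 0.05786 kg·m².
I_balls = 2·m·(L/2)² = 2(2.47)(0.5750)² = 1.633 kg·m².
Total I = 1.691 kg·m².
τ = F·(L/2) = (15.5)(0.575) = 8.912 N·m.
α = τ/I = 8.912/1.691 = 5.270 rad/s².

α ≈ 5.27 rad/s²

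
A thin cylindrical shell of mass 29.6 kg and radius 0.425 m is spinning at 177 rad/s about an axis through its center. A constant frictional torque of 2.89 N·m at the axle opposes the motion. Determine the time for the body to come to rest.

t ≈ 327 s

I = MR² = (29.6)(0.425)² = 5.346 kg·m².
The net torque has magnitude 2.89 N·m, opposing ω.
|α| = τ/I = 2.890/5.346 = 0.5405 rad/s² (deceleration).
0 = ω₀ − |α|t ⇒ t = ω₀/|α| = 177/0.5405 = 327.4 s.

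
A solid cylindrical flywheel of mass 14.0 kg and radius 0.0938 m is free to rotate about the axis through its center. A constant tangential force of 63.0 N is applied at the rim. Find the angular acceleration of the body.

α ≈ 95.9 rad/s²

I = ½MR² = (1/2)(14.0)(0.0938)² = 0.06159 kg·m².
τ = F R = (63.0)(0.0938) = 5.909 N·m.
Newton's second law for rotation, τ = Iα, gives α = τ/I = 5.909/0.06159 = 95.95 rad/s².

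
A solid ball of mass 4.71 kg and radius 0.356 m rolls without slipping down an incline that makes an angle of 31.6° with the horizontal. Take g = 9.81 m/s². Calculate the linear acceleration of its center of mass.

Translation along the incline: Mg sinθ − f = Ma.
Rotation about the center: fR = Iα with I = (2/5)MR². No-slip gives a = αR, so f = (I/R²)a = (2/5)M a.
Substituting: Mg sinθ = (1 + 0.4000)Ma, so a = g sinθ/(1 + 0.4000) = (9.81) sin 31.6° / 1.400 = 3.672 m/s².

a ≈ 3.67 m/s²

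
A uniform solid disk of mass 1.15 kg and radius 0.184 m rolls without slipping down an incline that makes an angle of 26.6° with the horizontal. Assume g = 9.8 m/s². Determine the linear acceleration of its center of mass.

a ≈ 2.93 m/s²

Translation along the incline: Mg sinθ − f = Ma.
Rotation about the center: fR = Iα with I = ½MR². No-slip gives a = αR, so f = (I/R²)a = (1/2)M a.
Substituting: Mg sinθ = (1 + 0.5000)Ma, so a = g sinθ/(1 + 0.5000) = (9.8) sin 26.6° / 1.500 = 2.925 m/s².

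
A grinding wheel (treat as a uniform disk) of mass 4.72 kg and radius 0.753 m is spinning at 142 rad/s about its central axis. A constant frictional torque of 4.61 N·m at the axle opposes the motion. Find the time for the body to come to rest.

t ≈ 41.2 s

I = ½MR² = (1/2)(4.72)(0.753)² = 1.338 kg·m².
The net torque has magnitude 4.61 N·m, opposing ω.
|α| = τ/I = 4.610/1.338 = 3.445 rad/s² (deceleration).
0 = ω₀ − |α|t ⇒ t = ω₀/|α| = 142/3.445 = 41.22 s.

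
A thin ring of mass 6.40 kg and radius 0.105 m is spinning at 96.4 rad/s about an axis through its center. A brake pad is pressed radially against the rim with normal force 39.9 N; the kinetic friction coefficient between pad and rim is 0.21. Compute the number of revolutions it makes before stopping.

I = MR² = (6.40)(0.105)² = 0.07056 kg·m².
Friction force f = μN = (0.21)(39.9) = 8.379 N at the rim; torque magnitude τ = fR = 0.8798 N·m, opposing ω.
|α| = τ/I = 0.8798/0.07056 = 12.47 rad/s² (deceleration).
ω² = ω₀² − 2|α|θ with ω = 0 ⇒ θ = ω₀²/(2|α|) = 372.7 rad = 59.31 rev.

≈ 59.3 revolutions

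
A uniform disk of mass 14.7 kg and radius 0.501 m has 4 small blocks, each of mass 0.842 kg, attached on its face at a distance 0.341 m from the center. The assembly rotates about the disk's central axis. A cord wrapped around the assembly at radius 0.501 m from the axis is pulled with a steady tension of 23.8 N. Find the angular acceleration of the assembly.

I_disk = ½MR² = ½(14.7)(0.501)² = 1.845 kg·m².
I_blocks = 4·m·r² = 4(0.842)(0.341)² = 0.3916 kg·m².
Total I = 2.236 kg·m².
τ = F r = (23.8)(0.501) = 11.92 N·m.
α = τ/I = 11.92/2.236 = 5.331 rad/s².

α ≈ 5.33 rad/s²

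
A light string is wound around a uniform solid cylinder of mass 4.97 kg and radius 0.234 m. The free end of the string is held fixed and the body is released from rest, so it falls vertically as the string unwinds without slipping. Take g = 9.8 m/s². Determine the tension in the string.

Translation: Mg − T = Ma. Rotation about the center: TR = Iα with I = ½MR².
With a = αR: T = (I/R²)a = (1/2)M a, so Mg = (1 + 0.5000)Ma.
a = g/(1 + 0.5000) = 9.8/1.500 = 6.533 m/s².
T = 0.5000·M·a = (0.5000)(4.97)(6.533) = 16.24 N.

T ≈ 16.2 N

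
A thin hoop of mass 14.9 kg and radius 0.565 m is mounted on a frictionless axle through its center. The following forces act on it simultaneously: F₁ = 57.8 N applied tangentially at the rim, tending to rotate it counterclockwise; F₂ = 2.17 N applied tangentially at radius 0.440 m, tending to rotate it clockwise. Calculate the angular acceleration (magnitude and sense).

α ≈ 6.67 rad/s², counterclockwise

I = MR² = (14.9)(0.565)² = 4.756 kg·m².
Taking counterclockwise as positive: τ₁ = +(57.8)(0.565) = +32.66 N·m; τ₂ = −(2.17)(0.440) = −0.9548 N·m.
Net torque τ = 31.70 N·m.
α = τ/I = 31.70/4.756 = 6.665 rad/s².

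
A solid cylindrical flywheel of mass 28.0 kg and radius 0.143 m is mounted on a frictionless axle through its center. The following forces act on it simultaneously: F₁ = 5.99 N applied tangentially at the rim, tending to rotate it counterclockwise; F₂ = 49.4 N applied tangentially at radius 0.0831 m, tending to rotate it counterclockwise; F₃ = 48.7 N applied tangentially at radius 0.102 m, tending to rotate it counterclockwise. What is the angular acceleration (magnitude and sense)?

α ≈ 34.7 rad/s², counterclockwise

I = ½MR² = (1/2)(28.0)(0.143)² = 0.2863 kg·m².
Taking counterclockwise as positive: τ₁ = +(5.99)(0.143) = +0.8566 N·m; τ₂ = +(49.4)(0.0831) = +4.105 N·m; τ₃ = +(48.7)(0.102) = +4.967 N·m.
Net torque τ = 9.929 N·m.
α = τ/I = 9.929/0.2863 = 34.68 rad/s².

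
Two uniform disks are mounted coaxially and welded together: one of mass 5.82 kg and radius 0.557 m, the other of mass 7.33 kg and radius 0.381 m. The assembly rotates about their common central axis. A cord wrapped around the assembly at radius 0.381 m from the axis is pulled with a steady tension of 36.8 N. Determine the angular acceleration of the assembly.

α ≈ 9.77 rad/s²

I = ½M₁R₁² + ½M₂R₂² = ½(5.82)(0.557)² + ½(7.33)(0.381)² = 1.435 kg·m².
τ = F r = (36.8)(0.381) = 14.02 N·m.
α = τ/I = 14.02/1.435 = 9.772 rad/s².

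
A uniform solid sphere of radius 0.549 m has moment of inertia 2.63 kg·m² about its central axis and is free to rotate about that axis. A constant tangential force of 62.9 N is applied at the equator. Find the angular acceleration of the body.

τ = F R = (62.9)(0.549) = 34.53 N·m.
From τ = Iα: α = 34.53/2.630 = 13.13 rad/s².

α ≈ 13.1 rad/s²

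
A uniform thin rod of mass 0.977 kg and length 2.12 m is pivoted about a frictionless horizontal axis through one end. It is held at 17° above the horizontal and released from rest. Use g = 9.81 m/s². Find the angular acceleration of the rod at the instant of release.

α ≈ 6.64 rad/s²

About the pivot, I = (1/3)ML² = (1/3)(0.977)(2.12)² = 1.464 kg·m².
The weight acts at the center, a distance L/2 = 1.060 m from the pivot; τ = Mg(L/2) cos 17° = 9.716 N·m.
α = τ/I = 9.716/1.464 = 6.638 rad/s².
(Equivalently α = (3g/(2L)) cos 17° = 6.638 rad/s².)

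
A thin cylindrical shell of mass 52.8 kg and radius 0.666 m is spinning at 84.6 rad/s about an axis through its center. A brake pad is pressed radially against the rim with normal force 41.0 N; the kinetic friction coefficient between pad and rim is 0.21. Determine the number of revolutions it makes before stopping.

≈ 2330 revolutions

I = MR² = (52.8)(0.666)² = 23.42 kg·m².
Friction force f = μN = (0.21)(41.0) = 8.610 N at the rim; torque magnitude τ = fR = 5.734 N·m, opposing ω.
|α| = τ/I = 5.734/23.42 = 0.2448 rad/s² (deceleration).
ω² = ω₀² − 2|α|θ with ω = 0 ⇒ θ = ω₀²/(2|α|) = 14620 rad = 2326 rev.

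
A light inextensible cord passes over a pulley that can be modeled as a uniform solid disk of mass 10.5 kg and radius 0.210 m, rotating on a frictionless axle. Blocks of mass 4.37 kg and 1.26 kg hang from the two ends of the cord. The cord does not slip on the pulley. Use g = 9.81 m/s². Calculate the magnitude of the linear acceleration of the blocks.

a ≈ 2.80 m/s²

I = ½MR² = (1/2)(10.5)(0.210)² = 0.2315 kg·m².
Heavier block: m₁g − T₁ = m₁a. Lighter block: T₂ − m₂g = m₂a.
Pulley: (T₁ − T₂)R = Iα = I(a/R), so T₁ − T₂ = (I/R²)a = (1/2)M_p a = 5.250·a.
Adding the three: (m₁ − m₂)g = (m₁ + m₂ + 5.250)a, so a = (4.37 − 1.26)(9.81)/(4.37 + 1.26 + 5.250) = 2.804 m/s².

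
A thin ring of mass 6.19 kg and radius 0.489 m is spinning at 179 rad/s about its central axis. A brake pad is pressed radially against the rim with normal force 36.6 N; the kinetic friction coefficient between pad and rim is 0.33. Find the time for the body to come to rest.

t ≈ 44.9 s

I = MR² = (6.19)(0.489)² = 1.480 kg·m².
Friction force f = μN = (0.33)(36.6) = 12.08 N at the rim; torque magnitude τ = fR = 5.906 N·m, opposing ω.
|α| = τ/I = 5.906/1.480 = 3.990 rad/s² (deceleration).
0 = ω₀ − |α|t ⇒ t = ω₀/|α| = 179/3.990 = 44.86 s.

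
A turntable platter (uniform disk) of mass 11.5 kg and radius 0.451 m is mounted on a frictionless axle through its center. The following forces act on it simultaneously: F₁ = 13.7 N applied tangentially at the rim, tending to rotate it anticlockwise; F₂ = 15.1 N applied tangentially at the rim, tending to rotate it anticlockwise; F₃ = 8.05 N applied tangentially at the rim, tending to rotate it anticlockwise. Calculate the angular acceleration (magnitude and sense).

α ≈ 14.2 rad/s², anticlockwise

I = ½MR² = (1/2)(11.5)(0.451)² = 1.170 kg·m².
Taking anticlockwise as positive: τ₁ = +(13.7)(0.451) = +6.179 N·m; τ₂ = +(15.1)(0.451) = +6.810 N·m; τ₃ = +(8.05)(0.451) = +3.631 N·m.
Net torque τ = 16.62 N·m.
α = τ/I = 16.62/1.170 = 14.21 rad/s².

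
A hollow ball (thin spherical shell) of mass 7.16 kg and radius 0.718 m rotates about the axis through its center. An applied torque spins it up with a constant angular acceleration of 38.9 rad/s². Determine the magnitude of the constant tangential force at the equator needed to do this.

F ≈ 133 N

I = (2/3)MR² = (2/3)(7.16)(0.718)² = 2.461 kg·m².
The required torque is τ = Iα = (2.461)(38.90) = 95.72 N·m.
A tangential force at the equator gives τ = FR, so F = τ/R = 95.72/0.718 = 133.3 N.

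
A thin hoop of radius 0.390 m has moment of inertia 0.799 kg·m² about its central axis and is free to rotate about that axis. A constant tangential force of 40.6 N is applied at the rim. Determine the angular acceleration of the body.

α ≈ 19.8 rad/s²

τ = F R = (40.6)(0.390) = 15.83 N·m.
From τ = Iα: α = 15.83/0.7990 = 19.82 rad/s².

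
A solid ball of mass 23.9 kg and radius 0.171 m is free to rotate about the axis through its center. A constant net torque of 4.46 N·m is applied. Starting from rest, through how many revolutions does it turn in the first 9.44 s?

I = (2/5)MR² = (2/5)(23.9)(0.171)² = 0.2795 kg·m².
α = τ/I = 4.46/0.2795 = 15.95 rad/s².
θ = ½αt² = ½(15.95)(9.44)² = 710.9 rad.
Revolutions = θ/(2π) = 113.1.

≈ 113 revolutions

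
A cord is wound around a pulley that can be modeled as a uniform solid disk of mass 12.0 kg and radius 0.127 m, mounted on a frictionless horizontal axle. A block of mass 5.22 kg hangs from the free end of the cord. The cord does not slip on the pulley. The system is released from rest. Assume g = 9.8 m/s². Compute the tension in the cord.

I = ½MR² = (1/2)(12.0)(0.127)² = 0.09677 kg·m².
Block: mg − T = ma. Pulley: TR = Iα. No-slip: a = αR, so T = (I/R²)a = 6.000·a.
Then mg = (m + 6.000)a, so a = (5.22)(9.8)/(5.22 + 6.000) = 4.559 m/s².
T = 6.000·a = 27.36 N.

T ≈ 27.4 N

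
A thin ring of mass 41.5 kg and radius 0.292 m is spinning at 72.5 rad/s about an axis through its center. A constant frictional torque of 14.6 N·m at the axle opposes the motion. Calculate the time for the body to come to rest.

I = MR² = (41.5)(0.292)² = 3.538 kg·m².
The net torque has magnitude 14.6 N·m, opposing ω.
|α| = τ/I = 14.60/3.538 = 4.126 rad/s² (deceleration).
0 = ω₀ − |α|t ⇒ t = ω₀/|α| = 72.5/4.126 = 17.57 s.

t ≈ 17.6 s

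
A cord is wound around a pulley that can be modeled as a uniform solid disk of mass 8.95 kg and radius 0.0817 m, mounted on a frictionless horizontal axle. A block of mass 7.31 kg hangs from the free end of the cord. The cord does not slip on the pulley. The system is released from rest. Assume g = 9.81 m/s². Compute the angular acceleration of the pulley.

α ≈ 74.5 rad/s²

I = ½MR² = (1/2)(8.95)(0.0817)² = 0.02987 kg·m².
Block: mg − T = ma. Pulley: TR = Iα. No-slip: a = αR, so T = (I/R²)a = 4.475·a.
Then mg = (m + 4.475)a, so a = (7.31)(9.81)/(7.31 + 4.475) = 6.085 m/s².
α = a/R = 6.085/0.0817 = 74.48 rad/s².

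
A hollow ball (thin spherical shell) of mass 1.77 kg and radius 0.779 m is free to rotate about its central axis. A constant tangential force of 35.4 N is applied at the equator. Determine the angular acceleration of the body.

α ≈ 38.5 rad/s²

I = (2/3)MR² = (2/3)(1.77)(0.779)² = 0.7161 kg·m².
τ = F R = (35.4)(0.779) = 27.58 N·m.
From τ = Iα: α = 27.58/0.7161 = 38.51 rad/s².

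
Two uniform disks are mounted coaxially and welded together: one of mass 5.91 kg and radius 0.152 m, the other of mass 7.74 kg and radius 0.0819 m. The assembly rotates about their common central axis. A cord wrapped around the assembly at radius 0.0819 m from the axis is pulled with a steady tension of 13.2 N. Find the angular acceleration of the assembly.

I = ½M₁R₁² + ½M₂R₂² = ½(5.91)(0.152)² + ½(7.74)(0.0819)² = 0.09423 kg·m².
τ = F r = (13.2)(0.0819) = 1.081 N·m.
α = τ/I = 1.081/0.09423 = 11.47 rad/s².

α ≈ 11.5 rad/s²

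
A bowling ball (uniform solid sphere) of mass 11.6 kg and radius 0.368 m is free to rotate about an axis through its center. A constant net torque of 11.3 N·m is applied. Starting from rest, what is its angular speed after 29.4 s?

I = (2/5)MR² = (2/5)(11.6)(0.368)² = 0.6284 kg·m².
α = τ/I = 11.3/0.6284 = 17.98 rad/s².
ω = ω₀ + αt = 0 + (17.98)(29.4) = 528.7 rad/s.

ω ≈ 529 rad/s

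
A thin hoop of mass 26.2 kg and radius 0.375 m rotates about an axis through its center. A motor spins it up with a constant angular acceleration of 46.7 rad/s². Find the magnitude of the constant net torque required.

τ ≈ 172 N·m

I = MR² = (26.2)(0.375)² = 3.684 kg·m².
τ = Iα = (3.684)(46.70) = 172.1 N·m.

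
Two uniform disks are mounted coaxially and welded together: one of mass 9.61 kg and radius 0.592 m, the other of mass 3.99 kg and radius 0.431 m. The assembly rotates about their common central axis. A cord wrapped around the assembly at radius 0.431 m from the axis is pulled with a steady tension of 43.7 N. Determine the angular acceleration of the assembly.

I = ½M₁R₁² + ½M₂R₂² = ½(9.61)(0.592)² + ½(3.99)(0.431)² = 2.055 kg·m².
τ = F r = (43.7)(0.431) = 18.83 N·m.
α = τ/I = 18.83/2.055 = 9.167 rad/s².

α ≈ 9.17 rad/s²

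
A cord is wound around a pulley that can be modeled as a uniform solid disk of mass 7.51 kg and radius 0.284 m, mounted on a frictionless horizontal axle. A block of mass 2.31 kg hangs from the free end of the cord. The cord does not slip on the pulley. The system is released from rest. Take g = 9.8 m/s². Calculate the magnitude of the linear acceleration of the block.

a ≈ 3.73 m/s²

I = ½MR² = (1/2)(7.51)(0.284)² = 0.3029 kg·m².
Block: mg − T = ma. Pulley: TR = Iα. No-slip: a = αR, so T = (I/R²)a = 3.755·a.
Then mg = (m + 3.755)a, so a = (2.31)(9.8)/(2.31 + 3.755) = 3.733 m/s².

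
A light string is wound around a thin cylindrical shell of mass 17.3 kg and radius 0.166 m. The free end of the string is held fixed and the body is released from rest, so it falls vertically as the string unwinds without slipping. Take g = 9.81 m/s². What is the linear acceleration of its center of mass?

Translation: Mg − T = Ma. Rotation about the center: TR = Iα with I = MR².
With a = αR: T = (I/R²)a = M a, so Mg = (1 + 1.000)Ma.
a = g/(1 + 1.000) = 9.81/2.000 = 4.905 m/s².

a ≈ 4.91 m/s²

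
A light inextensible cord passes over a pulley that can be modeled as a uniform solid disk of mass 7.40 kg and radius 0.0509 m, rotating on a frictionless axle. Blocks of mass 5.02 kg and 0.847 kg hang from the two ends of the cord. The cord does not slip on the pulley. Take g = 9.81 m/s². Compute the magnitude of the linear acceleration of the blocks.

I = ½MR² = (1/2)(7.40)(0.0509)² = 0.009586 kg·m².
Heavier block: m₁g − T₁ = m₁a. Lighter block: T₂ − m₂g = m₂a.
Pulley: (T₁ − T₂)R = Iα = I(a/R), so T₁ − T₂ = (I/R²)a = (1/2)M_p a = 3.700·a.
Adding the three: (m₁ − m₂)g = (m₁ + m₂ + 3.700)a, so a = (5.02 − 0.847)(9.81)/(5.02 + 0.847 + 3.700) = 4.279 m/s².

a ≈ 4.28 m/s²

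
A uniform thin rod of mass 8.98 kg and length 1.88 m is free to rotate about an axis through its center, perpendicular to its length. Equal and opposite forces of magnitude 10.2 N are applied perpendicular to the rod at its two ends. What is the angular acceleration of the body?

α ≈ 7.25 rad/s²

I = (1/12)ML² = (1/12)(8.98)(1.88)² = 2.645 kg·m².
The couple gives τ = F·(L/2) + F·(L/2) = F L = (10.2)(1.88) = 19.18 N·m.
From τ = Iα: α = 19.18/2.645 = 7.250 rad/s².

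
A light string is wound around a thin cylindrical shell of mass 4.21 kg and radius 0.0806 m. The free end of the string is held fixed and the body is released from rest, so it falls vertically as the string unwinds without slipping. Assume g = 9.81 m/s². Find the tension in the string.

Translation: Mg − T = Ma. Rotation about the center: TR = Iα with I = MR².
With a = αR: T = (I/R²)a = M a, so Mg = (1 + 1.000)Ma.
a = g/(1 + 1.000) = 9.81/2.000 = 4.905 m/s².
T = 1.000·M·a = (1.000)(4.21)(4.905) = 20.65 N.

T ≈ 20.7 N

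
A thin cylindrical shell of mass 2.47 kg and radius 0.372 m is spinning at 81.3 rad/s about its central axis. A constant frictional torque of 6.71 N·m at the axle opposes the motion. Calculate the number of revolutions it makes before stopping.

I = MR² = (2.47)(0.372)² = 0.3418 kg·m².
The net torque has magnitude 6.71 N·m, opposing ω.
|α| = τ/I = 6.710/0.3418 = 19.63 rad/s² (deceleration).
ω² = ω₀² − 2|α|θ with ω = 0 ⇒ θ = ω₀²/(2|α|) = 168.3 rad = 26.79 rev.

≈ 26.8 revolutions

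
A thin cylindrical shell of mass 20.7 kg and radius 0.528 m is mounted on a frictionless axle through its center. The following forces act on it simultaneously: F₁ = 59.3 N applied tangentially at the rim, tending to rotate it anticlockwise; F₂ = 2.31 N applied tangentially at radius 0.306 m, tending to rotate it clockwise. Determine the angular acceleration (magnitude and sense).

α ≈ 5.30 rad/s², anticlockwise

I = MR² = (20.7)(0.528)² = 5.771 kg·m².
Taking anticlockwise as positive: τ₁ = +(59.3)(0.528) = +31.31 N·m; τ₂ = −(2.31)(0.306) = −0.7069 N·m.
Net torque τ = 30.60 N·m.
α = τ/I = 30.60/5.771 = 5.303 rad/s².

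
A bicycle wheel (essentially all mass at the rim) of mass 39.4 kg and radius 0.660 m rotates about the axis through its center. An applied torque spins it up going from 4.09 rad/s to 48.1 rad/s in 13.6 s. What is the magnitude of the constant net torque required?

I = MR² = (39.4)(0.660)² = 17.16 kg·m².
α = Δω/Δt = (48.1 − 4.09)/13.6 = 3.236 rad/s².
τ = Iα = (17.16)(3.236) = 55.54 N·m.

τ ≈ 55.5 N·m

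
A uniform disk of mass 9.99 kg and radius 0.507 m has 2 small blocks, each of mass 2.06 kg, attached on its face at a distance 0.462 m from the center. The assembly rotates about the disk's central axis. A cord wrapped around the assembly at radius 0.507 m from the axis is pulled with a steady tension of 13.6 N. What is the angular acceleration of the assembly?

I_disk = ½MR² = ½(9.99)(0.507)² = 1.284 kg·m².
I_blocks = 2·m·r² = 2(2.06)(0.462)² = 0.8794 kg·m².
Total I = 2.163 kg·m².
τ = F r = (13.6)(0.507) = 6.895 N·m.
α = τ/I = 6.895/2.163 = 3.187 rad/s².

α ≈ 3.19 rad/s²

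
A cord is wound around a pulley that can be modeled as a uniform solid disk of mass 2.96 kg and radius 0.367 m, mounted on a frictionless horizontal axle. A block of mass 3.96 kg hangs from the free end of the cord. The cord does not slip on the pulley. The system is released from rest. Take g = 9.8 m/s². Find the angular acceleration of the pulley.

I = ½MR² = (1/2)(2.96)(0.367)² = 0.1993 kg·m².
Block: mg − T = ma. Pulley: TR = Iα. No-slip: a = αR, so T = (I/R²)a = 1.480·a.
Then mg = (m + 1.480)a, so a = (3.96)(9.8)/(3.96 + 1.480) = 7.134 m/s².
α = a/R = 7.134/0.367 = 19.44 rad/s².

α ≈ 19.4 rad/s²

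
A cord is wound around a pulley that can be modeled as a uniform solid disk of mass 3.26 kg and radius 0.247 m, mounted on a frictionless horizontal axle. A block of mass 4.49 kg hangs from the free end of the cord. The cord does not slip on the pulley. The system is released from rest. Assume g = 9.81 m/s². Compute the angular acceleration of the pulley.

I = ½MR² = (1/2)(3.26)(0.247)² = 0.09944 kg·m².
Block: mg − T = ma. Pulley: TR = Iα. No-slip: a = αR, so T = (I/R²)a = 1.630·a.
Then mg = (m + 1.630)a, so a = (4.49)(9.81)/(4.49 + 1.630) = 7.197 m/s².
α = a/R = 7.197/0.247 = 29.14 rad/s².

α ≈ 29.1 rad/s²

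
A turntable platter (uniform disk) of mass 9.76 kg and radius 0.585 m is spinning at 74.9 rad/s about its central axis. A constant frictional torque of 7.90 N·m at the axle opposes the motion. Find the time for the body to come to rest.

t ≈ 15.8 s

I = ½MR² = (1/2)(9.76)(0.585)² = 1.670 kg·m².
The net torque has magnitude 7.90 N·m, opposing ω.
|α| = τ/I = 7.900/1.670 = 4.730 rad/s² (deceleration).
0 = ω₀ − |α|t ⇒ t = ω₀/|α| = 74.9/4.730 = 15.83 s.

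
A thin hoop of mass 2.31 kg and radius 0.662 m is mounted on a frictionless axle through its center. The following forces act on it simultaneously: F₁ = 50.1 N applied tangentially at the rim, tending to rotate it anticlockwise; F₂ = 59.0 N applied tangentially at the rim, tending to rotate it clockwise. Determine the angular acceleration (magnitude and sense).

α ≈ 5.82 rad/s², clockwise

I = MR² = (2.31)(0.662)² = 1.012 kg·m².
Taking anticlockwise as positive: τ₁ = +(50.1)(0.662) = +33.17 N·m; τ₂ = −(59.0)(0.662) = −39.06 N·m.
Net torque τ = -5.892 N·m.
α = τ/I = -5.892/1.012 = -5.820 rad/s².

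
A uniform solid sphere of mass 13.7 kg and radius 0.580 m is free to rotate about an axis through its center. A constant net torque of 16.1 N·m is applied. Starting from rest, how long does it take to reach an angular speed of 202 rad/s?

I = (2/5)MR² = (2/5)(13.7)(0.580)² = 1.843 kg·m².
α = τ/I = 16.1/1.843 = 8.734 rad/s².
ω = αt ⇒ t = ω/α = 202/8.734 = 23.13 s.

t ≈ 23.1 s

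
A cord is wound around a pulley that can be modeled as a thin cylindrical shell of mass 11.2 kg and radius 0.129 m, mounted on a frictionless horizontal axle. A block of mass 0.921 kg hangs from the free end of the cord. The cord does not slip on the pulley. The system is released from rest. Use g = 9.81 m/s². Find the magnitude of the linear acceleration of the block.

a ≈ 0.745 m/s²

I = MR² = (11.2)(0.129)² = 0.1864 kg·m².
Block: mg − T = ma. Pulley: TR = Iα. No-slip: a = αR, so T = (I/R²)a = 11.20·a.
Then mg = (m + 11.20)a, so a = (0.921)(9.81)/(0.921 + 11.20) = 0.7454 m/s².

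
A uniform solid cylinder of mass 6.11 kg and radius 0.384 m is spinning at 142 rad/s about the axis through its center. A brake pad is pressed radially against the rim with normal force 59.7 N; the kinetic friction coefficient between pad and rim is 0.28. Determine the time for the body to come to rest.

t ≈ 9.97 s

I = ½MR² = (1/2)(6.11)(0.384)² = 0.4505 kg·m².
Friction force f = μN = (0.28)(59.7) = 16.72 N at the rim; torque magnitude τ = fR = 6.419 N·m, opposing ω.
|α| = τ/I = 6.419/0.4505 = 14.25 rad/s² (deceleration).
0 = ω₀ − |α|t ⇒ t = ω₀/|α| = 142/14.25 = 9.965 s.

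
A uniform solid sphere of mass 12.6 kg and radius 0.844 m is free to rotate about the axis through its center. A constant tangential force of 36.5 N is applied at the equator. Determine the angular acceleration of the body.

α ≈ 8.58 rad/s²

I = (2/5)MR² = (2/5)(12.6)(0.844)² = 3.590 kg·m².
τ = F R = (36.5)(0.844) = 30.81 N·m.
From τ = Iα: α = 30.81/3.590 = 8.581 rad/s².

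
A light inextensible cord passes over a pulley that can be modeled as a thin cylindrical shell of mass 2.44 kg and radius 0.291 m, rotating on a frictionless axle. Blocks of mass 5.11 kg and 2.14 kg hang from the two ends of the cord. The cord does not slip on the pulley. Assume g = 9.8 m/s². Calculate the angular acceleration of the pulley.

I = MR² = (2.44)(0.291)² = 0.2066 kg·m².
Heavier block: m₁g − T₁ = m₁a. Lighter block: T₂ − m₂g = m₂a.
Pulley: (T₁ − T₂)R = Iα = I(a/R), so T₁ − T₂ = (I/R²)a = 1·M_p a = 2.440·a.
Adding the three: (m₁ − m₂)g = (m₁ + m₂ + 2.440)a, so a = (5.11 − 2.14)(9.8)/(5.11 + 2.14 + 2.440) = 3.004 m/s².
α = a/R = 3.004/0.291 = 10.32 rad/s².

α ≈ 10.3 rad/s²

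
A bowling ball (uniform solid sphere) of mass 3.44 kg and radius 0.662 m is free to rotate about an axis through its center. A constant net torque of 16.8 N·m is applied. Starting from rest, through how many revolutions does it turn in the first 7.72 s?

≈ 132 revolutions

I = (2/5)MR² = (2/5)(3.44)(0.662)² = 0.6030 kg·m².
α = τ/I = 16.8/0.6030 = 27.86 rad/s².
θ = ½αt² = ½(27.86)(7.72)² = 830.2 rad.
Revolutions = θ/(2π) = 132.1.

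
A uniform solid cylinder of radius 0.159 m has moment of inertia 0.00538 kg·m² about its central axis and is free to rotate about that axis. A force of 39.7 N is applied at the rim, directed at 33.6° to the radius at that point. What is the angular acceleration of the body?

α ≈ 649 rad/s²

Only the tangential component produces torque: τ = F R sinθ = (39.7)(0.159) sin 33.6° = 3.493 N·m.
From τ = Iα: α = 3.493/0.005380 = 649.3 rad/s².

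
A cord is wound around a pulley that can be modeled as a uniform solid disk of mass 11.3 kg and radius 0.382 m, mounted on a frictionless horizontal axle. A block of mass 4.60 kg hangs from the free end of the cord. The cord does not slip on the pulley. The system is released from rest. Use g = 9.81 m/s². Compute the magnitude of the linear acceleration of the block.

I = ½MR² = (1/2)(11.3)(0.382)² = 0.8245 kg·m².
Block: mg − T = ma. Pulley: TR = Iα. No-slip: a = αR, so T = (I/R²)a = 5.650·a.
Then mg = (m + 5.650)a, so a = (4.60)(9.81)/(4.60 + 5.650) = 4.403 m/s².

a ≈ 4.40 m/s²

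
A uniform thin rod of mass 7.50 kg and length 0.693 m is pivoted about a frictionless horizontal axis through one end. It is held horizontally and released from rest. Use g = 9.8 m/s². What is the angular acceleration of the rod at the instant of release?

α ≈ 21.2 rad/s²

About the pivot, I = (1/3)ML² = (1/3)(7.50)(0.693)² = 1.201 kg·m².
The weight acts at the center, a distance L/2 = 0.3465 m from the pivot; τ = Mg(L/2) = 25.47 N·m.
α = τ/I = 25.47/1.201 = 21.21 rad/s².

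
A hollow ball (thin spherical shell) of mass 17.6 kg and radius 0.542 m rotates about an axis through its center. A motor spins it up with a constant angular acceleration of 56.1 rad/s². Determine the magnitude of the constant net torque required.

τ ≈ 193 N·m

I = (2/3)MR² = (2/3)(17.6)(0.542)² = 3.447 kg·m².
τ = Iα = (3.447)(56.10) = 193.4 N·m.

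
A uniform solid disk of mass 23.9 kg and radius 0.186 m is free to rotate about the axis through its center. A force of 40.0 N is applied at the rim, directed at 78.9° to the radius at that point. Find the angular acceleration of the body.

α ≈ 17.7 rad/s²

I = ½MR² = (1/2)(23.9)(0.186)² = 0.4134 kg·m².
Only the tangential component produces torque: τ = F R sinθ = (40.0)(0.186) sin 78.9° = 7.301 N·m.
Newton's second law for rotation, τ = Iα, gives α = τ/I = 7.301/0.4134 = 17.66 rad/s².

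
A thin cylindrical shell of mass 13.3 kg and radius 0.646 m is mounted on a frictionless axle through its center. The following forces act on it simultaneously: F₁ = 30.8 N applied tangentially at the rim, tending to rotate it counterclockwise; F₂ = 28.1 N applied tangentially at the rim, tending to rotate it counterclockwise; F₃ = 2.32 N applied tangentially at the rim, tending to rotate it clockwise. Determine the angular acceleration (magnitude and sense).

α ≈ 6.59 rad/s², counterclockwise

I = MR² = (13.3)(0.646)² = 5.550 kg·m².
Taking counterclockwise as positive: τ₁ = +(30.8)(0.646) = +19.90 N·m; τ₂ = +(28.1)(0.646) = +18.15 N·m; τ₃ = −(2.32)(0.646) = −1.499 N·m.
Net torque τ = 36.55 N·m.
α = τ/I = 36.55/5.550 = 6.585 rad/s².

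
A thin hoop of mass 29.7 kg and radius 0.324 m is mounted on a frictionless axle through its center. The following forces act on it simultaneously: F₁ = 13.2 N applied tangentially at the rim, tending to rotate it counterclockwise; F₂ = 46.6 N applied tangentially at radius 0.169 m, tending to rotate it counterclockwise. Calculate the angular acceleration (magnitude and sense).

α ≈ 3.90 rad/s², counterclockwise

I = MR² = (29.7)(0.324)² = 3.118 kg·m².
Taking counterclockwise as positive: τ₁ = +(13.2)(0.324) = +4.277 N·m; τ₂ = +(46.6)(0.169) = +7.875 N·m.
Net torque τ = 12.15 N·m.
α = τ/I = 12.15/3.118 = 3.898 rad/s².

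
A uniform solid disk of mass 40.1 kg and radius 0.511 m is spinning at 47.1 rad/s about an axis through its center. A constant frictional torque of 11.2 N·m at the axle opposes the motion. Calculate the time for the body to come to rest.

t ≈ 22.0 s

I = ½MR² = (1/2)(40.1)(0.511)² = 5.235 kg·m².
The net torque has magnitude 11.2 N·m, opposing ω.
|α| = τ/I = 11.20/5.235 = 2.139 rad/s² (deceleration).
0 = ω₀ − |α|t ⇒ t = ω₀/|α| = 47.1/2.139 = 22.02 s.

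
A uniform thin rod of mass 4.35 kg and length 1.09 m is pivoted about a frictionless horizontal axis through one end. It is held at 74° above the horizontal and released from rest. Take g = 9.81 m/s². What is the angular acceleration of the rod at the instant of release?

α ≈ 3.72 rad/s²

About the pivot, I = (1/3)ML² = (1/3)(4.35)(1.09)² = 1.723 kg·m².
The weight acts at the center, a distance L/2 = 0.5450 m from the pivot; τ = Mg(L/2) cos 74° = 6.411 N·m.
α = τ/I = 6.411/1.723 = 3.721 rad/s².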